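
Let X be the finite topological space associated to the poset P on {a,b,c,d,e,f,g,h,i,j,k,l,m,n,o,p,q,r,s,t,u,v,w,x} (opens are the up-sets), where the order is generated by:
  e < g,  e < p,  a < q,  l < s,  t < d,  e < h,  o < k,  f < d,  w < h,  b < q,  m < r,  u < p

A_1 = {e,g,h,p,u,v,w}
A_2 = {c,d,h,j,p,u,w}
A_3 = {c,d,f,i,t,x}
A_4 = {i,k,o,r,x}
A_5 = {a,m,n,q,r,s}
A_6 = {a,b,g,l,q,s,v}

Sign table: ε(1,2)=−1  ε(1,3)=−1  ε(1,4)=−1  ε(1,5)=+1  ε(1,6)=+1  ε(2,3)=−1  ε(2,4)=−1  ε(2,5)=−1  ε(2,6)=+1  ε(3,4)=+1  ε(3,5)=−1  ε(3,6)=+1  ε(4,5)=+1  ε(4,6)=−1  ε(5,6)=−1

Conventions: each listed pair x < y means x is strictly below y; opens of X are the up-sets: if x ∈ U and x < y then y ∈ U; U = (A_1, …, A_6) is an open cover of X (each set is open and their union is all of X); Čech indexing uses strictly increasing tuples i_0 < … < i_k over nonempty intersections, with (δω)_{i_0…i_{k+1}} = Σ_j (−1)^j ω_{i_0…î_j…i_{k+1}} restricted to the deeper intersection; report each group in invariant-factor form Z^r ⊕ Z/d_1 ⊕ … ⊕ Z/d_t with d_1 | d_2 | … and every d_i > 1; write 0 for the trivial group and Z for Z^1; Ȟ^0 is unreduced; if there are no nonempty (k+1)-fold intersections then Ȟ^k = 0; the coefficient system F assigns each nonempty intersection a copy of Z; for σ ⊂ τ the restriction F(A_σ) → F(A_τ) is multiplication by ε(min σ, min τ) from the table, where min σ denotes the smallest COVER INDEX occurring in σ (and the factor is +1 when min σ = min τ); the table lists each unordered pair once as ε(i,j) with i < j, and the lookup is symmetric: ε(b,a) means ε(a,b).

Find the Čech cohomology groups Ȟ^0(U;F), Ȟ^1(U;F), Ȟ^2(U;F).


nonempty intersections:
  A12={h,p,u,w} A16={g,v} A23={c,d} A34={i,x} A45={r} A56={a,q,s}
C dims 6,6; δ0: rk 6, SNF 1^5·2
Ȟ^0: (6−6)−0=0 ⇒ 0
Ȟ^1: (6−0)−6=0 plus torsion [2] ⇒ Z/2
Ȟ^2: (0−0)−0=0 ⇒ 0

Ȟ^0 ≅ 0,  Ȟ^1 ≅ Z/2,  Ȟ^2 ≅ 0


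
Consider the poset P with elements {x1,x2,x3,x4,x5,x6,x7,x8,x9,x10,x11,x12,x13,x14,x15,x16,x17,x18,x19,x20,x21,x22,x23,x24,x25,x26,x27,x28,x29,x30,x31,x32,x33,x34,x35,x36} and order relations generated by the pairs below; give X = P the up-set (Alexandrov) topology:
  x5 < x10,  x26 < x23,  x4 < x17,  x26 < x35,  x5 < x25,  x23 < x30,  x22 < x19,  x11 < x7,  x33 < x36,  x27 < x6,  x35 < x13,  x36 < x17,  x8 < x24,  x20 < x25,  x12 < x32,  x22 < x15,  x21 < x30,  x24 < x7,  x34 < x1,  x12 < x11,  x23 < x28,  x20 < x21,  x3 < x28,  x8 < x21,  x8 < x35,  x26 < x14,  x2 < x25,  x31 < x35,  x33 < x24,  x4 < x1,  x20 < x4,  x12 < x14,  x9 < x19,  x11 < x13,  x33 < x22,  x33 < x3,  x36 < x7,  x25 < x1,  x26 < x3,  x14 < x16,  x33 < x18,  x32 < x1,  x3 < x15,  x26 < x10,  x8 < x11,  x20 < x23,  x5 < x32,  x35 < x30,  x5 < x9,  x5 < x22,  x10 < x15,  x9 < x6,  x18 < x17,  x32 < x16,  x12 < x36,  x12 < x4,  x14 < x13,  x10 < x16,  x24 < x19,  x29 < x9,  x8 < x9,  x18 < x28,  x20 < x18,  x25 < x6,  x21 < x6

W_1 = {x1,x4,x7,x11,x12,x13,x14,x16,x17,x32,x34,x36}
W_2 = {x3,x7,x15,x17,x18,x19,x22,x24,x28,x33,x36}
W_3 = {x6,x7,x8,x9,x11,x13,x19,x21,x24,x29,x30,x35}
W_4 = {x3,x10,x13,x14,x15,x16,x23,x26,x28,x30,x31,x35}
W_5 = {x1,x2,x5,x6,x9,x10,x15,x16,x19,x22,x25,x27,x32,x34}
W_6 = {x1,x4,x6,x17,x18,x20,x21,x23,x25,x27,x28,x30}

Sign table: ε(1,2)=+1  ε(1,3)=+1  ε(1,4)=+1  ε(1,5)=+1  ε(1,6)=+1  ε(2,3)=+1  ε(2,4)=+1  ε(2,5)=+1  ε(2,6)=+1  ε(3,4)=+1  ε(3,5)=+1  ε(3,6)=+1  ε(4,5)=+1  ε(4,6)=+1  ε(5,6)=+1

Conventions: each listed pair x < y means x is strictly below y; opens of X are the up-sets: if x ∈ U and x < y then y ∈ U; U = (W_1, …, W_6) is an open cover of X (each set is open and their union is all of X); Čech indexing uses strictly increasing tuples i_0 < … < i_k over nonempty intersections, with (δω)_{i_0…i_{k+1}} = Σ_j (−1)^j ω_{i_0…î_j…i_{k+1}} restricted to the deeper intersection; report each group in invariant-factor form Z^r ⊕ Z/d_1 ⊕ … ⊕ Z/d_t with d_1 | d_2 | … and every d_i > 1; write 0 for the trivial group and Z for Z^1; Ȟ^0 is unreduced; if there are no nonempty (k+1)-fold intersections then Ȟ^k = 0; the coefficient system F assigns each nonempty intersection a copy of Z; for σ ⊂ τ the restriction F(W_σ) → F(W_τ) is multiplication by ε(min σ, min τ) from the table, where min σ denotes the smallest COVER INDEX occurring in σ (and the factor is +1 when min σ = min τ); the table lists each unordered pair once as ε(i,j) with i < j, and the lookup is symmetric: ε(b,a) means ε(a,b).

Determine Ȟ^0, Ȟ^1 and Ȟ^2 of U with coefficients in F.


Ȟ^0 ≅ Z; Ȟ^1 ≅ 0; Ȟ^2 ≅ Z/2

nonempty intersections:
  W12={x7,x17,x36} W13={x7,x11,x13} W14={x13,x14,x16} W15={x1,x16,x32,x34} W16={x1,x4,x17} W23={x7,x19,x24} W24={x3,x15,x28} W25={x15,x19,x22} W26={x17,x18,x28} W34={x13,x30,x35} W35={x6,x9,x19} W36={x6,x21,x30} W45={x10,x15,x16} W46={x23,x28,x30} W56={x1,x6,x25,x27}
  W123={x7} W126={x17} W134={x13} W145={x16} W156={x1} W235={x19} W245={x15} W246={x28} W346={x30} W356={x6}
C dims 6,15,10; δ0: rk 5, SNF 1^5; δ1: rk 10, SNF 1^9·2
Ȟ^0: (6−5)−0=1 ⇒ Z
Ȟ^1: (15−10)−5=0 ⇒ 0
Ȟ^2: (10−0)−10=0 plus torsion [2] ⇒ Z/2


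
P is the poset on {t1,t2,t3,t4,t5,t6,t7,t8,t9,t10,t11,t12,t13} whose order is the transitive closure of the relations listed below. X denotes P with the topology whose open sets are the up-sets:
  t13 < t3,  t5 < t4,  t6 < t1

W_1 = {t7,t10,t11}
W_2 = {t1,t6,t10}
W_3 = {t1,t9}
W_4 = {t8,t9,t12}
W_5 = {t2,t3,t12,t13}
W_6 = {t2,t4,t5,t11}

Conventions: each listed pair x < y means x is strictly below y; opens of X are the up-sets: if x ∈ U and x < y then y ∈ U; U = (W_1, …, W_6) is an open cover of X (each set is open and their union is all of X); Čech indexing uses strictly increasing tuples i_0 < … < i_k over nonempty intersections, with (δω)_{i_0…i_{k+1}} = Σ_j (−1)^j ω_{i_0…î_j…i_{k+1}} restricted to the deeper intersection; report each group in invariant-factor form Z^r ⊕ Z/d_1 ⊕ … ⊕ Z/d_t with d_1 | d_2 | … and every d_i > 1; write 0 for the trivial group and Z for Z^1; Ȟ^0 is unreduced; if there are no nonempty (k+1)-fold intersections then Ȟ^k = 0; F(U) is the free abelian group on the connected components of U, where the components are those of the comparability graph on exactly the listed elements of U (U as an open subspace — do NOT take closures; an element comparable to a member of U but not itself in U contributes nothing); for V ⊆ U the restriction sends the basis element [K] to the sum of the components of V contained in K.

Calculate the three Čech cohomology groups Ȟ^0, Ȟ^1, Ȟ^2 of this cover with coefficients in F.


Ȟ^0 = Z^10; Ȟ^1 = 0; Ȟ^2 = 0

nonempty overlaps:
  W12={t10} W16={t11} W23={t1} W34={t9} W45={t12} W56={t2}
components per intersection:
  W1: {t7} {t10} {t11}
  W2: {t1,t6} {t10}
  W3: {t1} {t9}
  W4: {t8} {t9} {t12}
  W5: {t2} {t3,t13} {t12}
  W6: {t2} {t4,t5} {t11}
  W12: {t10}
  W16: {t11}
  W23: {t1}
  W34: {t9}
  W45: {t12}
  W56: {t2}
C dims 16,6; δ0: rk 6, SNF 1^6
degree 0: 16−6−0 = 10 → Ȟ^0 ≅ Z^10
degree 1: 6−0−6 = 0 → Ȟ^1 ≅ 0
degree 2: 0−0−0 = 0 → Ȟ^2 ≅ 0


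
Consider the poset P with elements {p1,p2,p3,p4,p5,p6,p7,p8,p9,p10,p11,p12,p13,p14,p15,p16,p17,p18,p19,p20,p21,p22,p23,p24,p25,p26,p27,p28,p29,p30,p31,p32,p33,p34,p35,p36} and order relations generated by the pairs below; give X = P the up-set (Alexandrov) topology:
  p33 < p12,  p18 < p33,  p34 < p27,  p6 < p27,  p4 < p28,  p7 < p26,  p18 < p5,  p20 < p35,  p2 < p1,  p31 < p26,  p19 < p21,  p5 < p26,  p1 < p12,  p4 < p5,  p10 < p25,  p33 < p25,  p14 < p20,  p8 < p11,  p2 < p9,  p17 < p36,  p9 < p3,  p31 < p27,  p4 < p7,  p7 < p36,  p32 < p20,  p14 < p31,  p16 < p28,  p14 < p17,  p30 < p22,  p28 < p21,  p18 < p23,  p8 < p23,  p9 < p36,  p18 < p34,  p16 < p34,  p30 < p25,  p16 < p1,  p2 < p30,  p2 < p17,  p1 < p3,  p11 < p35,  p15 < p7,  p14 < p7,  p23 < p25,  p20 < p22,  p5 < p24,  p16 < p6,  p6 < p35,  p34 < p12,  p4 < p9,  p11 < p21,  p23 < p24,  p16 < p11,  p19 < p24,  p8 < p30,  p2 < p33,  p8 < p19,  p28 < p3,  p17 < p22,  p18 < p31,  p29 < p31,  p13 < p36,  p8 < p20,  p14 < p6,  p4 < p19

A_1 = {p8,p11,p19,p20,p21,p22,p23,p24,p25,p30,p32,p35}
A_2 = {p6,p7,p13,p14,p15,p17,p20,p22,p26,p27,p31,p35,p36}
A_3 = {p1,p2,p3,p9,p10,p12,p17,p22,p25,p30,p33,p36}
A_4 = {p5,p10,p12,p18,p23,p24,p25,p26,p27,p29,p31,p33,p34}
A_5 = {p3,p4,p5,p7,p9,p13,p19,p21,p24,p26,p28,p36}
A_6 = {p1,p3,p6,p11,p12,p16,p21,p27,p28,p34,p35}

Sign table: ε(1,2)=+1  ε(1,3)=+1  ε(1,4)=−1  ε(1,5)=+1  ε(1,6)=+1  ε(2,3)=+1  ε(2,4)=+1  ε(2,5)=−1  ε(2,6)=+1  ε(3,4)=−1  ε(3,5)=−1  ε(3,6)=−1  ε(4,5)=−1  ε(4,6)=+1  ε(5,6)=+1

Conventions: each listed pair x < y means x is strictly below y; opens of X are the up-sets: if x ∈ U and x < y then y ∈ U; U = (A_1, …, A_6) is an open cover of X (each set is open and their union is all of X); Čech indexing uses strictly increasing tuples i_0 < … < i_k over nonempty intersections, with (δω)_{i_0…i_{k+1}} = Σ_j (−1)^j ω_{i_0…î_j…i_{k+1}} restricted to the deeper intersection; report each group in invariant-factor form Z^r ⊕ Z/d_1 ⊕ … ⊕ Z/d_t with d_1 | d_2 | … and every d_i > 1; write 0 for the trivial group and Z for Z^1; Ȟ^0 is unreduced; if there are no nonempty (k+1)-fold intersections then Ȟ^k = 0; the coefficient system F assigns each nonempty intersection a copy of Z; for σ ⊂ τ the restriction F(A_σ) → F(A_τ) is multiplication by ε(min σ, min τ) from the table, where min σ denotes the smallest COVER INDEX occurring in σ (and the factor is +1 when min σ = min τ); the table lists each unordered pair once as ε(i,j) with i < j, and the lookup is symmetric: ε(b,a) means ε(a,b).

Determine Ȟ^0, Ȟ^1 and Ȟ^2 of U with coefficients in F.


Ȟ^0 = 0; Ȟ^1 = Z/2; Ȟ^2 = Z

nerve simplices:
  A12={p20,p22,p35} A13={p22,p25,p30} A14={p23,p24,p25} A15={p19,p21,p24} A16={p11,p21,p35} A23={p17,p22,p36} A24={p26,p27,p31} A25={p7,p13,p26,p36} A26={p6,p27,p35} A34={p10,p12,p25,p33} A35={p3,p9,p36} A36={p1,p3,p12} A45={p5,p24,p26} A46={p12,p27,p34} A56={p3,p21,p28}
  A123={p22} A126={p35} A134={p25} A145={p24} A156={p21} A235={p36} A245={p26} A246={p27} A346={p12} A356={p3}
C dims 6,15,10; δ0: rk 6, SNF 1^5·2; δ1: rk 9, SNF 1^9
degree 0: 6−6−0 = 0 → Ȟ^0 ≅ 0
degree 1: 15−9−6 = 0 plus torsion [2] → Ȟ^1 ≅ Z/2
degree 2: 10−0−9 = 1 → Ȟ^2 ≅ Z


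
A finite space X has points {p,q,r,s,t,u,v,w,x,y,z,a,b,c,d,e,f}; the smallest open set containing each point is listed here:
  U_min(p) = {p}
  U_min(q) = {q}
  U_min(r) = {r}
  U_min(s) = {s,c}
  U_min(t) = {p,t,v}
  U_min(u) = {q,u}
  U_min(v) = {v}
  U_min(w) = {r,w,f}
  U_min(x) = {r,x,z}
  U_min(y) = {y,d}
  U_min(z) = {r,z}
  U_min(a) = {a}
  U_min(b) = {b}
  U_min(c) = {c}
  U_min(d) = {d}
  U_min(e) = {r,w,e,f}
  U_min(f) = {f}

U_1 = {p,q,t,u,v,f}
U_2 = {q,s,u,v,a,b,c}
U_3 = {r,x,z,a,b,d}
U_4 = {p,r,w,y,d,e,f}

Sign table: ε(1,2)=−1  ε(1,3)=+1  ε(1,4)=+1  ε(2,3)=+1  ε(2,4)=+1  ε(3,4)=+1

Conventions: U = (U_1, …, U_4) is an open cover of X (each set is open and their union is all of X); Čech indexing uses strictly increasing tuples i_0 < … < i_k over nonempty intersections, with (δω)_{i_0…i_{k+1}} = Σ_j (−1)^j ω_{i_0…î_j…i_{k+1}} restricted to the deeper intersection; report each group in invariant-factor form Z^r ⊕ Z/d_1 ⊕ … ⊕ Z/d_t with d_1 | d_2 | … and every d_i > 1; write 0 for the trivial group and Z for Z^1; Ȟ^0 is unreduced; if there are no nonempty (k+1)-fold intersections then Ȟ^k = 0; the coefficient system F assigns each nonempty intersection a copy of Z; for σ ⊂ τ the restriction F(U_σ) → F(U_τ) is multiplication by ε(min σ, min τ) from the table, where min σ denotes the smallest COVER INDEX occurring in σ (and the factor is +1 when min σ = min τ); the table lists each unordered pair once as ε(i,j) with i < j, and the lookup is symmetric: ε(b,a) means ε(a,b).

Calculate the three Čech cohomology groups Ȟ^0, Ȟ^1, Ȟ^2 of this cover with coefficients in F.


Ȟ^0 ≅ 0, Ȟ^1 ≅ Z/2 and Ȟ^2 ≅ 0

cover nerve:
  U12={q,u,v} U14={p,f} U23={a,b} U34={r,d}
C dims 4,4; δ0: rk 4, SNF 1^3·2
Ȟ^0: (4−4)−0=0 ⇒ 0
Ȟ^1: (4−0)−4=0 plus torsion [2] ⇒ Z/2
Ȟ^2: (0−0)−0=0 ⇒ 0


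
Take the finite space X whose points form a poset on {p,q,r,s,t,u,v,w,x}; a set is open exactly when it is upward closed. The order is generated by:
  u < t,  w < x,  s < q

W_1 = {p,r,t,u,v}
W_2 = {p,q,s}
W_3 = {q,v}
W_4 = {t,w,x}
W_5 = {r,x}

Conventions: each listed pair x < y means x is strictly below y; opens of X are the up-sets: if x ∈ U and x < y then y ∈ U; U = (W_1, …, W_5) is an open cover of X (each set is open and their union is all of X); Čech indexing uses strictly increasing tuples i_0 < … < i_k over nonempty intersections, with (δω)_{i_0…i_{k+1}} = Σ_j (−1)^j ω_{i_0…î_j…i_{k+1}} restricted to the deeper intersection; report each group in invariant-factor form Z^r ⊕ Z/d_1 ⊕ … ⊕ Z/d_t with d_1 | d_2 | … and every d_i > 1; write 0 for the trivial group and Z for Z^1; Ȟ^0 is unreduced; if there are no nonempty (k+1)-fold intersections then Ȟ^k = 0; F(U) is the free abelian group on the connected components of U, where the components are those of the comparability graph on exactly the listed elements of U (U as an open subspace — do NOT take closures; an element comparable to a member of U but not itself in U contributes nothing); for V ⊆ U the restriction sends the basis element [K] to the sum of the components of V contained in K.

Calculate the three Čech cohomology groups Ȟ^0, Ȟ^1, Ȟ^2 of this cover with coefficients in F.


nonempty intersections:
  W12={p} W13={v} W14={t} W15={r} W23={q} W45={x}
components per intersection:
  W1: {p} {r} {t,u} {v}
  W2: {p} {q,s}
  W3: {q} {v}
  W4: {t} {w,x}
  W5: {r} {x}
  W12: {p}
  W13: {v}
  W14: {t}
  W15: {r}
  W23: {q}
  W45: {x}
C dims 12,6; δ0: rk 6, SNF 1^6
Ȟ^0: (12−6)−0=6 ⇒ Z^6
Ȟ^1: (6−0)−6=0 ⇒ 0
Ȟ^2: (0−0)−0=0 ⇒ 0

Ȟ^0(U;F) ≅ Z^6,  Ȟ^1(U;F) ≅ 0,  Ȟ^2(U;F) ≅ 0


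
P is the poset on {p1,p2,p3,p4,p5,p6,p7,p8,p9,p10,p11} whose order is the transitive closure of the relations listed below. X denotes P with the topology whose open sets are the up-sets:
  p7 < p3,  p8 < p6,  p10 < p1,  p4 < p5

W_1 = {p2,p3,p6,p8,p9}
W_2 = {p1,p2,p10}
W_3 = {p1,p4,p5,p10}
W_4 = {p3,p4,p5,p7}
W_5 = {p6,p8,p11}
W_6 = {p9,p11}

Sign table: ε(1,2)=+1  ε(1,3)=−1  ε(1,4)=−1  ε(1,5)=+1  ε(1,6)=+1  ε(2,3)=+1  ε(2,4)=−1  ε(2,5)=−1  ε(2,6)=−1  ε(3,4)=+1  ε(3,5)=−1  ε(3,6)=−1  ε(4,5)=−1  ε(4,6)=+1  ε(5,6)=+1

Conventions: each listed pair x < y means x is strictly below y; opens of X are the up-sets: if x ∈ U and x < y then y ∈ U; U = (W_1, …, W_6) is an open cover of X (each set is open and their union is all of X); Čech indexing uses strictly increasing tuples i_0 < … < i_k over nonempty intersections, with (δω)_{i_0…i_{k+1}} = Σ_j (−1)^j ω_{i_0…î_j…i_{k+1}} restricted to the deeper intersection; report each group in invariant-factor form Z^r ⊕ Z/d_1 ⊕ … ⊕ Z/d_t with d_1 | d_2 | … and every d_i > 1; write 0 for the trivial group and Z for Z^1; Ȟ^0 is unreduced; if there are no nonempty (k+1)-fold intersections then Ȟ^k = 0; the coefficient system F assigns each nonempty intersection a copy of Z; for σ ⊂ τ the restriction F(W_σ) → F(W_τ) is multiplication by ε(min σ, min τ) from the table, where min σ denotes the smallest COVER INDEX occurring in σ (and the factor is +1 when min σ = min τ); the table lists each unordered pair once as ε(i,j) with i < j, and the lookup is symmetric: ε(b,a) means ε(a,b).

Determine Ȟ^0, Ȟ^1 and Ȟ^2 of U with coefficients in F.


nonempty overlaps:
  W12={p2} W14={p3} W15={p6,p8} W16={p9} W23={p1,p10} W34={p4,p5} W56={p11}
C dims 6,7; δ0: rk 6, SNF 1^5·2
degree 0: 6−6−0 = 0 → Ȟ^0 ≅ 0
degree 1: 7−0−6 = 1 plus torsion [2] → Ȟ^1 ≅ Z ⊕ Z/2
degree 2: 0−0−0 = 0 → Ȟ^2 ≅ 0

Ȟ^0 ≅ 0,  Ȟ^1 ≅ Z ⊕ Z/2,  Ȟ^2 ≅ 0


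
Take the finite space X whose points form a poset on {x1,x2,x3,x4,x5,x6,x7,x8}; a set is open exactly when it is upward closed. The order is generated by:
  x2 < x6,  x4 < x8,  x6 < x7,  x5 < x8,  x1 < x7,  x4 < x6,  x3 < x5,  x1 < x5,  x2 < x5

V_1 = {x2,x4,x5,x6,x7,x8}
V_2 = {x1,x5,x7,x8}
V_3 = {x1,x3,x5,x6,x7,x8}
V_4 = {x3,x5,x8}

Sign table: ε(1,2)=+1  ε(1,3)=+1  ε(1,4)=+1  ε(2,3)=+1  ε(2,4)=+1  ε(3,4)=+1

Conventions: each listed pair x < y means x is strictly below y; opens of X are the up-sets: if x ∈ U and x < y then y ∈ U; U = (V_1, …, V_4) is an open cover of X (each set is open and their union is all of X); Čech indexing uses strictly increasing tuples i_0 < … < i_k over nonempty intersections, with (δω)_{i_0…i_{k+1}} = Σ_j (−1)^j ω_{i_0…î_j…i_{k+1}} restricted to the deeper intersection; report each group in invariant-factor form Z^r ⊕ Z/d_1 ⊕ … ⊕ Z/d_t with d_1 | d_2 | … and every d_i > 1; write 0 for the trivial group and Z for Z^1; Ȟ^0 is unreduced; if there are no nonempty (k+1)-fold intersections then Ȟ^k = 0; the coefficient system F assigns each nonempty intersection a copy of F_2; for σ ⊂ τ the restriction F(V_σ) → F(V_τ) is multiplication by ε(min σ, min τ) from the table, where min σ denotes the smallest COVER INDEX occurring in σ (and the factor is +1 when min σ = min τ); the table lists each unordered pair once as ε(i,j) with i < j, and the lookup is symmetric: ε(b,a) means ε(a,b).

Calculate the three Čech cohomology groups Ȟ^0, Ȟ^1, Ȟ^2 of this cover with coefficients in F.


Ȟ^0 ≅ Z/2, Ȟ^1 ≅ 0 and Ȟ^2 ≅ 0

cover nerve:
  V12={x5,x7,x8} V13={x5,x6,x7,x8} V14={x5,x8} V23={x1,x5,x7,x8} V24={x5,x8} V34={x3,x5,x8}
  V123={x5,x7,x8} V124={x5,x8} V134={x5,x8} V234={x5,x8}
  V1234={x5,x8}
C dims 4,6,4,1; δ0: rk_F2 3; δ1: rk_F2 3; δ2: rk_F2 1
Ȟ^0: (4−3)−0=1 ⇒ Z/2
Ȟ^1: (6−3)−3=0 ⇒ 0
Ȟ^2: (4−1)−3=0 ⇒ 0


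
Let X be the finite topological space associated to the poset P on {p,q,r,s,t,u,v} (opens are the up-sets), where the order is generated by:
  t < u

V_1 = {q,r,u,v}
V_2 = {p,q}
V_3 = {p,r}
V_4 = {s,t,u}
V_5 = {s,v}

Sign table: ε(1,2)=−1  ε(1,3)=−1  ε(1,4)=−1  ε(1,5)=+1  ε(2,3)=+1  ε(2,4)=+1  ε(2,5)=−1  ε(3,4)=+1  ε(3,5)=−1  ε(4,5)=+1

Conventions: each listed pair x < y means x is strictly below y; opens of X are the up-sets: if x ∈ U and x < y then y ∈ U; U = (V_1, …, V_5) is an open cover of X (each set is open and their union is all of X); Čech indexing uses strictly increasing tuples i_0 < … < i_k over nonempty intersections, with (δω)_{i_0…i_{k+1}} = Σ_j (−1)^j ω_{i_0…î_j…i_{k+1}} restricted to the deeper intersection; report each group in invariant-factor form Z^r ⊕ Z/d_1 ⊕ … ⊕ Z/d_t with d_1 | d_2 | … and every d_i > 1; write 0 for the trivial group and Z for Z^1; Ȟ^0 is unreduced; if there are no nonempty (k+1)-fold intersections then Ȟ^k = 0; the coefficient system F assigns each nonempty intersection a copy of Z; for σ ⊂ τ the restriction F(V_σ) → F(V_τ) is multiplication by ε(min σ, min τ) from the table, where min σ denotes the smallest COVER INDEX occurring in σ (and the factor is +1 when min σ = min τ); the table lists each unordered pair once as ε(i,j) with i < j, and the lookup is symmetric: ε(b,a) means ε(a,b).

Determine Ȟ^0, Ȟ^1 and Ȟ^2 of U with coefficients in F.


Ȟ^0 ≅ 0, Ȟ^1 ≅ Z ⊕ Z/2, Ȟ^2 ≅ 0

nonempty intersections:
  V12={q} V13={r} V14={u} V15={v} V23={p} V45={s}
C dims 5,6; δ0: rk 5, SNF 1^4·2
Ȟ^0: (5−5)−0=0 ⇒ 0
Ȟ^1: (6−0)−5=1 plus torsion [2] ⇒ Z ⊕ Z/2
Ȟ^2: (0−0)−0=0 ⇒ 0


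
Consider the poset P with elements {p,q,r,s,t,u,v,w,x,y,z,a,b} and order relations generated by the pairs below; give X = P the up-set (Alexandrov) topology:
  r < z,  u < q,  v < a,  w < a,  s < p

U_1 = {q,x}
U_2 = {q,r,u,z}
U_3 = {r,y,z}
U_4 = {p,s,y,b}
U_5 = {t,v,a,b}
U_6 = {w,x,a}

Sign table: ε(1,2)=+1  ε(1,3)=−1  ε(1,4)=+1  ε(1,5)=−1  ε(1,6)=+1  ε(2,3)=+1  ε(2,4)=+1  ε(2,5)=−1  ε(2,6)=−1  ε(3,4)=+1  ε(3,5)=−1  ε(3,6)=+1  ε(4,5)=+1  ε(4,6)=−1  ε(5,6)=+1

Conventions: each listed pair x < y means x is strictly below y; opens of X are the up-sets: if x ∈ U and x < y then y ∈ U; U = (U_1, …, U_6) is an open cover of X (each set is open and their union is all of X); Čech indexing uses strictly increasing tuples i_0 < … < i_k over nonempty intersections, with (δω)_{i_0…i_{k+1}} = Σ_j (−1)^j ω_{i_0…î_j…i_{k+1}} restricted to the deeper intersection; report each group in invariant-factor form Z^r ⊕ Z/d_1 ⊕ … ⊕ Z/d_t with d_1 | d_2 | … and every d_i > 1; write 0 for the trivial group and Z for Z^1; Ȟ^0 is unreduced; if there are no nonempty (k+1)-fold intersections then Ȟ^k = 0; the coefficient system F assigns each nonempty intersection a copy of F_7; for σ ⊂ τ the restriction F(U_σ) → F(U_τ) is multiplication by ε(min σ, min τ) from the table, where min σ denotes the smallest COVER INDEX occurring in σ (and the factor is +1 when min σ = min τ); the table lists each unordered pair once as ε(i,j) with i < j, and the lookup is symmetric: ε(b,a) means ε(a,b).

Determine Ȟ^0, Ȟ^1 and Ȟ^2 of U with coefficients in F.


Ȟ^0(U;F) ≅ Z/7,  Ȟ^1(U;F) ≅ Z/7,  Ȟ^2(U;F) ≅ 0

nonempty overlaps:
  U12={q} U16={x} U23={r,z} U34={y} U45={b} U56={a}
C dims 6,6; δ0: rk_F7 5
degree 0: 6−5−0 = 1 → Ȟ^0 ≅ Z/7
degree 1: 6−0−5 = 1 → Ȟ^1 ≅ Z/7
degree 2: 0−0−0 = 0 → Ȟ^2 ≅ 0


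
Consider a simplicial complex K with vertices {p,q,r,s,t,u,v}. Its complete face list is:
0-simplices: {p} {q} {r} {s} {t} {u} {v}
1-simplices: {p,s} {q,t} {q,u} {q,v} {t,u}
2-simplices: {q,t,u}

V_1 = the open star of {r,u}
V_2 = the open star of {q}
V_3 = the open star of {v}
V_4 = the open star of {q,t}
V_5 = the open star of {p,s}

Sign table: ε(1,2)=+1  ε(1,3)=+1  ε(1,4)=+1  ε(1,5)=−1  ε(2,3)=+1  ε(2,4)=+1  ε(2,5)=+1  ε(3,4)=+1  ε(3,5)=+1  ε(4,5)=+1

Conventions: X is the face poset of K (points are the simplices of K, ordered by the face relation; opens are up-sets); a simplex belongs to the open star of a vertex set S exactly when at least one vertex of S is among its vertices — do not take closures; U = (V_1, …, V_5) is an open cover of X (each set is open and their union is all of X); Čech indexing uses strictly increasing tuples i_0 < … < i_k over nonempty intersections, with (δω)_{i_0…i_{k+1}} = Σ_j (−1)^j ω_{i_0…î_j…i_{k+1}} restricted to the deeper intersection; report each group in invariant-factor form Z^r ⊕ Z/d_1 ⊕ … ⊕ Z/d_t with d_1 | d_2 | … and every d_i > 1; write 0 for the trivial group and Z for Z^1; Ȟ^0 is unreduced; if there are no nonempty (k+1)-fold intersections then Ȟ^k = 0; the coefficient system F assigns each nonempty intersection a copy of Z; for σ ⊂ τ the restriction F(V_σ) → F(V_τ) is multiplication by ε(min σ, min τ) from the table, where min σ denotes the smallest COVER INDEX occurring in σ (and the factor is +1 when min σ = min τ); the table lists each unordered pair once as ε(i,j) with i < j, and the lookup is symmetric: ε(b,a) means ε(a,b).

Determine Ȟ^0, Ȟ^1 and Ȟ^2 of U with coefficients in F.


Ȟ^0 ≅ Z^2, Ȟ^1 ≅ 0, Ȟ^2 ≅ 0

cover nerve:
  V1={{r},{u},{q,u},{t,u},{q,t,u}} V2={{q},{q,t},{q,u},{q,v},{q,t,u}} V3={{v},{q,v}} V4={{q},{t},{q,t},{q,u},{q,v},{t,u},{q,t,u}} V5={{p},{s},{p,s}}
  V12={{q,u},{q,t,u}} V14={{q,u},{t,u},{q,t,u}} V23={{q,v}} V24={{q},{q,t},{q,u},{q,v},{q,t,u}} V34={{q,v}}
  V124={{q,u},{q,t,u}} V234={{q,v}}
C dims 5,5,2; δ0: rk 3, SNF 1^3; δ1: rk 2, SNF 1^2
Ȟ^0: (5−3)−0=2 ⇒ Z^2
Ȟ^1: (5−2)−3=0 ⇒ 0
Ȟ^2: (2−0)−2=0 ⇒ 0


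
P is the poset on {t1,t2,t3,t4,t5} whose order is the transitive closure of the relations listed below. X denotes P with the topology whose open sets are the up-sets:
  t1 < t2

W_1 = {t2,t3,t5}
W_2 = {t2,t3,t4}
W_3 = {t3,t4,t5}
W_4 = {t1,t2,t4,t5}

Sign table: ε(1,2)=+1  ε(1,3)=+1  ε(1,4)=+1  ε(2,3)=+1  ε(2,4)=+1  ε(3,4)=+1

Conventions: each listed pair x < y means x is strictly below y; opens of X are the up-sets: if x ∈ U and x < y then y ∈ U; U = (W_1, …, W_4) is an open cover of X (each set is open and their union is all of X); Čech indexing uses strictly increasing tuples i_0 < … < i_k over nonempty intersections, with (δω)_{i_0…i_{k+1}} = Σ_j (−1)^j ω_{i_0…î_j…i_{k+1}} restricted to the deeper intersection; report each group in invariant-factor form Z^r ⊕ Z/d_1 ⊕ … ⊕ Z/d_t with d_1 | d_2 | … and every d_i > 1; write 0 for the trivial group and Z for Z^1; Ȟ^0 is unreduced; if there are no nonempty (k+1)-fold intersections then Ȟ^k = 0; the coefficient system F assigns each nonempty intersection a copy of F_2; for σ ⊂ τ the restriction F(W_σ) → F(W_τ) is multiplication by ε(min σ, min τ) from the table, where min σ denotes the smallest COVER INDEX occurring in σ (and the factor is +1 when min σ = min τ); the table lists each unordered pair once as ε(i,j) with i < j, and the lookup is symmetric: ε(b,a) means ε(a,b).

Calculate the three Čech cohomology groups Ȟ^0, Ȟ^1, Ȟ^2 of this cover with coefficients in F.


Ȟ^0(U;F) ≅ Z/2,  Ȟ^1(U;F) ≅ 0,  Ȟ^2(U;F) ≅ Z/2

nonempty intersections:
  W12={t2,t3} W13={t3,t5} W14={t2,t5} W23={t3,t4} W24={t2,t4} W34={t4,t5}
  W123={t3} W124={t2} W134={t5} W234={t4}
C dims 4,6,4; δ0: rk_F2 3; δ1: rk_F2 3
Ȟ^0: (4−3)−0=1 ⇒ Z/2
Ȟ^1: (6−3)−3=0 ⇒ 0
Ȟ^2: (4−0)−3=1 ⇒ Z/2


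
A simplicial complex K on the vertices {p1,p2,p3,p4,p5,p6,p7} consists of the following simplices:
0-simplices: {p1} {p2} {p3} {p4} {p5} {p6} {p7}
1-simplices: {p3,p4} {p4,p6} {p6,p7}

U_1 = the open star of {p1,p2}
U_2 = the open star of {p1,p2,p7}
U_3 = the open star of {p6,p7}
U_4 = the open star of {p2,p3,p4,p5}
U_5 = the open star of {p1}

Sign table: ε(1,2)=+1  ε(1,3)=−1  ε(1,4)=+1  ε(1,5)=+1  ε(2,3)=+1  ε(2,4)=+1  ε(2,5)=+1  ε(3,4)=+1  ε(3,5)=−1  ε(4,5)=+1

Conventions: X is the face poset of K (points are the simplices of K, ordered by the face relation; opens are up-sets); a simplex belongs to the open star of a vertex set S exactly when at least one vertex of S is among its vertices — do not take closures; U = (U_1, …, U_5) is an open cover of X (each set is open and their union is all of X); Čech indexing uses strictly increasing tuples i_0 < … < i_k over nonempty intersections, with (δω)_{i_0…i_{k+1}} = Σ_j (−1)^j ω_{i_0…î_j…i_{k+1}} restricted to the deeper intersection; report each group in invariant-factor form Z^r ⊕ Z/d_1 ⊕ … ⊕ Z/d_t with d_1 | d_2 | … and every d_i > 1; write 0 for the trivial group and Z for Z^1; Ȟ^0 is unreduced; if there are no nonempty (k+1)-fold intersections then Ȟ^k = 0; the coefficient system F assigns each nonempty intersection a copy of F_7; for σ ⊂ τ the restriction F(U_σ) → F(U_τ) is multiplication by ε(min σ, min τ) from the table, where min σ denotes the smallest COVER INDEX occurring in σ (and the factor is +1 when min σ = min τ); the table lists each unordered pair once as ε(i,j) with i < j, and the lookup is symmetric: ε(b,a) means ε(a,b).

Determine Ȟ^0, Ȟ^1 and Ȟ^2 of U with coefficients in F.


nonempty overlaps:
  U1={{p1},{p2}} U2={{p1},{p2},{p7},{p6,p7}} U3={{p6},{p7},{p4,p6},{p6,p7}} U4={{p2},{p3},{p4},{p5},{p3,p4},{p4,p6}} U5={{p1}}
  U12={{p1},{p2}} U14={{p2}} U15={{p1}} U23={{p7},{p6,p7}} U24={{p2}} U25={{p1}} U34={{p4,p6}}
  U124={{p2}} U125={{p1}}
C dims 5,7,2; δ0: rk_F7 4; δ1: rk_F7 2
degree 0: 5−4−0 = 1 → Ȟ^0 ≅ Z/7
degree 1: 7−2−4 = 1 → Ȟ^1 ≅ Z/7
degree 2: 2−0−2 = 0 → Ȟ^2 ≅ 0

Ȟ^0(U;F) ≅ Z/7, Ȟ^1(U;F) ≅ Z/7, Ȟ^2(U;F) ≅ 0


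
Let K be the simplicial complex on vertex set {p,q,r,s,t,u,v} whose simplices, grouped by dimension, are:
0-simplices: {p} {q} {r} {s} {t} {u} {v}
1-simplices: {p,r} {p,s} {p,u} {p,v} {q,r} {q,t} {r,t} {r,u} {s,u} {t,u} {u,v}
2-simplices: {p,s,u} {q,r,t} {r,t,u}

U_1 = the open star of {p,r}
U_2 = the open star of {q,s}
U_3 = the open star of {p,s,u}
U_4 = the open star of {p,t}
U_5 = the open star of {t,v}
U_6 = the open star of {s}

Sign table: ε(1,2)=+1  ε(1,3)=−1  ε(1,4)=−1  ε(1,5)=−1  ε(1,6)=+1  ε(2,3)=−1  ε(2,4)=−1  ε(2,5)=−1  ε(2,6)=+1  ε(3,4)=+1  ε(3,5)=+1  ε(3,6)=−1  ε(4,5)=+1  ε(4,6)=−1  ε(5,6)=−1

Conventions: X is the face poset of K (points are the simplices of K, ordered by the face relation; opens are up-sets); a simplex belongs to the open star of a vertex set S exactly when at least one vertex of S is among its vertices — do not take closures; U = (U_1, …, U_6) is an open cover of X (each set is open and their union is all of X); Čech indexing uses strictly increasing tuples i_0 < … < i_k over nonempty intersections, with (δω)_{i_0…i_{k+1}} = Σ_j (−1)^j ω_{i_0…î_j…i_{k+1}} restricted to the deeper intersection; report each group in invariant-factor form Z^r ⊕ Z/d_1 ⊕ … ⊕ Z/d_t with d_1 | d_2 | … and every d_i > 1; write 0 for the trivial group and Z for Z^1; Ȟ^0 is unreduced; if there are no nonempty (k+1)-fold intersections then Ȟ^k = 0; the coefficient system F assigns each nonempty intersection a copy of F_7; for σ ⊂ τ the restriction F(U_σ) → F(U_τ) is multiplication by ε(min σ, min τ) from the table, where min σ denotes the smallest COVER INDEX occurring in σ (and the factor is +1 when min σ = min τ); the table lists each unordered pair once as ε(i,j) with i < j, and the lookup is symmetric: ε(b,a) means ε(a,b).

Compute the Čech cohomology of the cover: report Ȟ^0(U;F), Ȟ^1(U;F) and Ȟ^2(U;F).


nerve of the cover:
  U1={{p},{r},{p,r},{p,s},{p,u},{p,v},{q,r},{r,t},{r,u},{p,s,u},{q,r,t},{r,t,u}} U2={{q},{s},{p,s},{q,r},{q,t},{s,u},{p,s,u},{q,r,t}} U3={{p},{s},{u},{p,r},{p,s},{p,u},{p,v},{r,u},{s,u},{t,u},{u,v},{p,s,u},{r,t,u}} U4={{p},{t},{p,r},{p,s},{p,u},{p,v},{q,t},{r,t},{t,u},{p,s,u},{q,r,t},{r,t,u}} U5={{t},{v},{p,v},{q,t},{r,t},{t,u},{u,v},{q,r,t},{r,t,u}} U6={{s},{p,s},{s,u},{p,s,u}}
  U12={{p,s},{q,r},{p,s,u},{q,r,t}} U13={{p},{p,r},{p,s},{p,u},{p,v},{r,u},{p,s,u},{r,t,u}} U14={{p},{p,r},{p,s},{p,u},{p,v},{r,t},{p,s,u},{q,r,t},{r,t,u}} U15={{p,v},{r,t},{q,r,t},{r,t,u}} U16={{p,s},{p,s,u}} U23={{s},{p,s},{s,u},{p,s,u}} U24={{p,s},{q,t},{p,s,u},{q,r,t}} U25={{q,t},{q,r,t}} U26={{s},{p,s},{s,u},{p,s,u}} U34={{p},{p,r},{p,s},{p,u},{p,v},{t,u},{p,s,u},{r,t,u}} U35={{p,v},{t,u},{u,v},{r,t,u}} U36={{s},{p,s},{s,u},{p,s,u}} U45={{t},{p,v},{q,t},{r,t},{t,u},{q,r,t},{r,t,u}} U46={{p,s},{p,s,u}}
  U123={{p,s},{p,s,u}} U124={{p,s},{p,s,u},{q,r,t}} U125={{q,r,t}} U126={{p,s},{p,s,u}} U134={{p},{p,r},{p,s},{p,u},{p,v},{p,s,u},{r,t,u}} U135={{p,v},{r,t,u}} U136={{p,s},{p,s,u}} U145={{p,v},{r,t},{q,r,t},{r,t,u}} U146={{p,s},{p,s,u}} U234={{p,s},{p,s,u}} U236={{s},{p,s},{s,u},{p,s,u}} U245={{q,t},{q,r,t}} U246={{p,s},{p,s,u}} U345={{p,v},{t,u},{r,t,u}} U346={{p,s},{p,s,u}}
  U1234={{p,s},{p,s,u}} U1236={{p,s},{p,s,u}} U1245={{q,r,t}} U1246={{p,s},{p,s,u}} U1345={{p,v},{r,t,u}} U1346={{p,s},{p,s,u}} U2346={{p,s},{p,s,u}}
  U12346={{p,s},{p,s,u}}
C dims 6,14,15,7; δ0: rk_F7 5; δ1: rk_F7 9; δ2: rk_F7 6
Ȟ^0 = (6 − 5) − 0 = 1, so Ȟ^0 ≅ Z/7
Ȟ^1 = (14 − 9) − 5 = 0, so Ȟ^1 ≅ 0
Ȟ^2 = (15 − 6) − 9 = 0, so Ȟ^2 ≅ 0

Ȟ^0 ≅ Z/7,  Ȟ^1 ≅ 0,  Ȟ^2 ≅ 0


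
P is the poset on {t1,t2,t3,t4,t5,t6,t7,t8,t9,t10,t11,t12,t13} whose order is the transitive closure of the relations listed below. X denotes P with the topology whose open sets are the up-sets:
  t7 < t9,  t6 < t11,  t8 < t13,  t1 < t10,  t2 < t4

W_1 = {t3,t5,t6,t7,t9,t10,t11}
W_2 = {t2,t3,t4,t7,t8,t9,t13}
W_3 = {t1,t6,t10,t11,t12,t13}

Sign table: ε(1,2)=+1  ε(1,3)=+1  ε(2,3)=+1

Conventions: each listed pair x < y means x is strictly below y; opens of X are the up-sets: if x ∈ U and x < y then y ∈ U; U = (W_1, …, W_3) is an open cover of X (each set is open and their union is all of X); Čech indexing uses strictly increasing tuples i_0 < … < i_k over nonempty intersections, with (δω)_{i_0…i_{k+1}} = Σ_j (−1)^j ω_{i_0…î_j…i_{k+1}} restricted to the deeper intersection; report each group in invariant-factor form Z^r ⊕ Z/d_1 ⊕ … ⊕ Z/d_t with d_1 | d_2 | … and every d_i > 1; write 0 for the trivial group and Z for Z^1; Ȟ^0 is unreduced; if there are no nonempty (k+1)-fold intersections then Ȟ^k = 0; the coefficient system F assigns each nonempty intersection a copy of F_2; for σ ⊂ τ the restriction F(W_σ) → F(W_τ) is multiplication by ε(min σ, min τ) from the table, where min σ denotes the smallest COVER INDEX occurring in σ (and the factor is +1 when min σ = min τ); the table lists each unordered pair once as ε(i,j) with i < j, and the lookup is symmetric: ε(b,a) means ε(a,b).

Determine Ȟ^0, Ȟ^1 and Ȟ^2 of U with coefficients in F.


nerve of the cover:
  W12={t3,t7,t9} W13={t6,t10,t11} W23={t13}
C dims 3,3; δ0: rk_F2 2
Ȟ^0 = (3 − 2) − 0 = 1, so Ȟ^0 ≅ Z/2
Ȟ^1 = (3 − 0) − 2 = 1, so Ȟ^1 ≅ Z/2
Ȟ^2 = (0 − 0) − 0 = 0, so Ȟ^2 ≅ 0

Ȟ^0 ≅ Z/2, Ȟ^1 ≅ Z/2, Ȟ^2 ≅ 0


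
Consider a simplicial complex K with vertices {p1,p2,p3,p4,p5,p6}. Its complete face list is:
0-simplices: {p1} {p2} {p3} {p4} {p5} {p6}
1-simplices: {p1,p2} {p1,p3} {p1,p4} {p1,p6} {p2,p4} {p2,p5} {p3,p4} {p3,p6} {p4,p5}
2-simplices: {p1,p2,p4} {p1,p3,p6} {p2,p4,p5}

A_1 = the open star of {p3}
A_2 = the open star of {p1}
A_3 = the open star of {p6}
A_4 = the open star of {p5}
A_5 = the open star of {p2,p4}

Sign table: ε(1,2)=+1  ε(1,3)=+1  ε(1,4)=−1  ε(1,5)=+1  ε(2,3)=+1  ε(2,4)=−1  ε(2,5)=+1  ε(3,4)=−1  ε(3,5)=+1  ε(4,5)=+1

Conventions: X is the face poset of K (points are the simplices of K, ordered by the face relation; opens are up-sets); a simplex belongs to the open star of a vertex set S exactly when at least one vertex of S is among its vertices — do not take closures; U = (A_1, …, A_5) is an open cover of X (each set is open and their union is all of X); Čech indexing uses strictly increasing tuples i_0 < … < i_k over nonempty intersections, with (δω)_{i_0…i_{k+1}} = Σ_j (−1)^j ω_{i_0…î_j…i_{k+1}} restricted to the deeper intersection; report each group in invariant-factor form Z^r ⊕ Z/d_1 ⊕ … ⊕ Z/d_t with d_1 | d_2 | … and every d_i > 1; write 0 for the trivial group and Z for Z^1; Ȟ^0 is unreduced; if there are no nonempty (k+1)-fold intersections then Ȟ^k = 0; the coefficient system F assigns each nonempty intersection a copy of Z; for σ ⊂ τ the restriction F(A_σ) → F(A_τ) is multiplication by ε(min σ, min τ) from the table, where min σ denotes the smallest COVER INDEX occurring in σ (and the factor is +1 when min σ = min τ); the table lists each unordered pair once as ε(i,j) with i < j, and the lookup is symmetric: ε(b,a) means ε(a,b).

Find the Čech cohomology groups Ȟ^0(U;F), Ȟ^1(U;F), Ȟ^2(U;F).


Ȟ^0 ≅ Z; Ȟ^1 ≅ Z; Ȟ^2 ≅ 0

nerve simplices:
  A1={{p3},{p1,p3},{p3,p4},{p3,p6},{p1,p3,p6}} A2={{p1},{p1,p2},{p1,p3},{p1,p4},{p1,p6},{p1,p2,p4},{p1,p3,p6}} A3={{p6},{p1,p6},{p3,p6},{p1,p3,p6}} A4={{p5},{p2,p5},{p4,p5},{p2,p4,p5}} A5={{p2},{p4},{p1,p2},{p1,p4},{p2,p4},{p2,p5},{p3,p4},{p4,p5},{p1,p2,p4},{p2,p4,p5}}
  A12={{p1,p3},{p1,p3,p6}} A13={{p3,p6},{p1,p3,p6}} A15={{p3,p4}} A23={{p1,p6},{p1,p3,p6}} A25={{p1,p2},{p1,p4},{p1,p2,p4}} A45={{p2,p5},{p4,p5},{p2,p4,p5}}
  A123={{p1,p3,p6}}
C dims 5,6,1; δ0: rk 4, SNF 1^4; δ1: rk 1, SNF 1^1
degree 0: 5−4−0 = 1 → Ȟ^0 ≅ Z
degree 1: 6−1−4 = 1 → Ȟ^1 ≅ Z
degree 2: 1−0−1 = 0 → Ȟ^2 ≅ 0


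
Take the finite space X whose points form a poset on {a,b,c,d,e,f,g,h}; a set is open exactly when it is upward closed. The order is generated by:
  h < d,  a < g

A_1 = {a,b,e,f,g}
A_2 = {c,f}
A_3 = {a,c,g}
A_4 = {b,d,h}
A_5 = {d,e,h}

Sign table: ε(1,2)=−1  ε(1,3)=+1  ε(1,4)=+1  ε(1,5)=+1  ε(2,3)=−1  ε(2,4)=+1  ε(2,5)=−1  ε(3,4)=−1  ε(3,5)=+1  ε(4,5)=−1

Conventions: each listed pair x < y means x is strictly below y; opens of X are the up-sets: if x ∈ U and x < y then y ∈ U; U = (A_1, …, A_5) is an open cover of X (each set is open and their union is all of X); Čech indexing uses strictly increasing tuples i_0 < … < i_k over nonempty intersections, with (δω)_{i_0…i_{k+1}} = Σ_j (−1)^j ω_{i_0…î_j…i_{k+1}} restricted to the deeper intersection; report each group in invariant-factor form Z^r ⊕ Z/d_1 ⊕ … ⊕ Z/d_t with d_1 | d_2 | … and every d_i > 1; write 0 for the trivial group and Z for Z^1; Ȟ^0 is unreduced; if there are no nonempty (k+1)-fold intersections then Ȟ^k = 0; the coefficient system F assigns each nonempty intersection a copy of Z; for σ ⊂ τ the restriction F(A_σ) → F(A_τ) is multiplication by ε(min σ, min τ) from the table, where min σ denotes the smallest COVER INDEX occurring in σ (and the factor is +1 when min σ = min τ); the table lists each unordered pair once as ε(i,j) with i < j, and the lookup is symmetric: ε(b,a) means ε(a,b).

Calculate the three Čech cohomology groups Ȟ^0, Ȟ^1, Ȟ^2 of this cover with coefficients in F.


Ȟ^0 ≅ 0,  Ȟ^1 ≅ Z ⊕ Z/2,  Ȟ^2 ≅ 0

intersection data:
  A12={f} A13={a,g} A14={b} A15={e} A23={c} A45={d,h}
C dims 5,6; δ0: rk 5, SNF 1^4·2
Ȟ^0 = (5 − 5) − 0 = 0, so Ȟ^0 ≅ 0
Ȟ^1 = (6 − 0) − 5 = 1 plus torsion [2], so Ȟ^1 ≅ Z ⊕ Z/2
Ȟ^2 = (0 − 0) − 0 = 0, so Ȟ^2 ≅ 0


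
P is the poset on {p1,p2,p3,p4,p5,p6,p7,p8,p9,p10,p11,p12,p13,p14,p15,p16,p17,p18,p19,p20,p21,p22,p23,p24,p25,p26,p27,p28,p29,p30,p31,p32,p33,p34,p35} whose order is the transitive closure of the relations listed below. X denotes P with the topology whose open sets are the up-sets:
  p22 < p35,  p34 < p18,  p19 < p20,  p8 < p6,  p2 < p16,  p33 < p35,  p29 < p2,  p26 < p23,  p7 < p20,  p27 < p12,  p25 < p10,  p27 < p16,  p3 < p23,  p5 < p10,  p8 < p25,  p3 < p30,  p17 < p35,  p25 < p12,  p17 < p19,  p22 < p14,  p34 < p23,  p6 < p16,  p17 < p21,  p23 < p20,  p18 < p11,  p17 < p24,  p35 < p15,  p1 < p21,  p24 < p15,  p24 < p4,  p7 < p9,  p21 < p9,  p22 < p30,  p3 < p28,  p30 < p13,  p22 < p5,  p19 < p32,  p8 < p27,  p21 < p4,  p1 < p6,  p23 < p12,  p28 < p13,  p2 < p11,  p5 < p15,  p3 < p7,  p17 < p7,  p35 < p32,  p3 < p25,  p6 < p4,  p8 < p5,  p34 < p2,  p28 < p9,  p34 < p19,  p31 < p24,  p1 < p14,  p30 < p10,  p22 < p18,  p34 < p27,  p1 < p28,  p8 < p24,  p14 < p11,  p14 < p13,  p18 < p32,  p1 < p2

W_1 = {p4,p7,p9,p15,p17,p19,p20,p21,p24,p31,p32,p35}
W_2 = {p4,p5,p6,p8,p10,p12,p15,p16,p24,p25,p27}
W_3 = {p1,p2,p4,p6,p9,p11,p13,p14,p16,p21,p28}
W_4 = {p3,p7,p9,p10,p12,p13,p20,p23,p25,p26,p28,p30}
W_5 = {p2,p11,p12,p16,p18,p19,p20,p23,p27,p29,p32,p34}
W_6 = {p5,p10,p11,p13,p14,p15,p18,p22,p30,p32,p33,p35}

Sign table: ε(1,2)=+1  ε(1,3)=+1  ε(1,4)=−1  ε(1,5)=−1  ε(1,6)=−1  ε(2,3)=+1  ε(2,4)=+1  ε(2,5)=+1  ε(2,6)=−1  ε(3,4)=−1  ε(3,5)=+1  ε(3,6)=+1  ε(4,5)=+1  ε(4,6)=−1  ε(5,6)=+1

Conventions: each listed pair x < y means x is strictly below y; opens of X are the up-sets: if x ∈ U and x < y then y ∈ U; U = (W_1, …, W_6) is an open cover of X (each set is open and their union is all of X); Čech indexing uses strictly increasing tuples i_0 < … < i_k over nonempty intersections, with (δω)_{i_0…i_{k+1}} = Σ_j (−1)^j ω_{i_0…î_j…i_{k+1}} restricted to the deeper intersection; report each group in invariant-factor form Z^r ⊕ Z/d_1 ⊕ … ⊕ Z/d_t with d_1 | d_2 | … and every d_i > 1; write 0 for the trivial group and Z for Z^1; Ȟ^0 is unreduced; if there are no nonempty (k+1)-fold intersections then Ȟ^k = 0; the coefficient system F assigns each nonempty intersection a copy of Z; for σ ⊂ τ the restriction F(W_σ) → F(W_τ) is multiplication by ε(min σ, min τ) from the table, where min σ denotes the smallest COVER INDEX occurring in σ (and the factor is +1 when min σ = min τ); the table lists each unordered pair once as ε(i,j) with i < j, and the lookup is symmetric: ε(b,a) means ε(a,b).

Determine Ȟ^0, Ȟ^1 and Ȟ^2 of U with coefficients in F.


Ȟ^0 = 0, Ȟ^1 = Z/2, Ȟ^2 = Z

intersection data:
  W12={p4,p15,p24} W13={p4,p9,p21} W14={p7,p9,p20} W15={p19,p20,p32} W16={p15,p32,p35} W23={p4,p6,p16} W24={p10,p12,p25} W25={p12,p16,p27} W26={p5,p10,p15} W34={p9,p13,p28} W35={p2,p11,p16} W36={p11,p13,p14} W45={p12,p20,p23} W46={p10,p13,p30} W56={p11,p18,p32}
  W123={p4} W126={p15} W134={p9} W145={p20} W156={p32} W235={p16} W245={p12} W246={p10} W346={p13} W356={p11}
C dims 6,15,10; δ0: rk 6, SNF 1^5·2; δ1: rk 9, SNF 1^9
Ȟ^0 = (6 − 6) − 0 = 0, so Ȟ^0 ≅ 0
Ȟ^1 = (15 − 9) − 6 = 0 plus torsion [2], so Ȟ^1 ≅ Z/2
Ȟ^2 = (10 − 0) − 9 = 1, so Ȟ^2 ≅ Z
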